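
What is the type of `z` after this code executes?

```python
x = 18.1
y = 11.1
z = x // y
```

float // float = float

float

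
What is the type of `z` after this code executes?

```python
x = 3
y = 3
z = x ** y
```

positive int ** positive int = int

int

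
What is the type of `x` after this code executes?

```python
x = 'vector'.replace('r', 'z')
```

str.replace() returns str

str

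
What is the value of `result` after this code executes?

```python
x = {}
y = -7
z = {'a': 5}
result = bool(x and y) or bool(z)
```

x = {}; y = -7; z = {'a': 5}; result = True

True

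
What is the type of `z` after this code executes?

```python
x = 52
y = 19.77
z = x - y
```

int - float = float

float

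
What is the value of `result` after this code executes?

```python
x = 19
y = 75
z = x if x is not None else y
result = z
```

x = 19; y = 75; z = 19; result = 19

19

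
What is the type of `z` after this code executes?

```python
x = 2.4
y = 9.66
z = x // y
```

float // float = float

float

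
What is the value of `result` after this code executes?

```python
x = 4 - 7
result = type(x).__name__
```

x is int; result = 'int'

'int'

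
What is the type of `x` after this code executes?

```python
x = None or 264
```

'or' with None returns the other truthy value

int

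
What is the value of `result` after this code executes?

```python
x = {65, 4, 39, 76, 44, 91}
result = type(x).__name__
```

x is set; result = 'set'

'set'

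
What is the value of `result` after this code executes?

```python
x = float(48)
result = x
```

x = 48.0; result = 48.0

48.0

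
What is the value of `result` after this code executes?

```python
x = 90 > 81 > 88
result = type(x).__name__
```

x is bool; result = 'bool'

'bool'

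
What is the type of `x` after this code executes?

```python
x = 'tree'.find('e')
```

str.find() returns int index

int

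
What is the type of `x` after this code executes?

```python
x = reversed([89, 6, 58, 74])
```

reversed() on a list returns list_reverseiterator

list_reverseiterator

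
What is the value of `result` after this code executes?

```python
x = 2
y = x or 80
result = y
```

x = 2; y = 2; result = 2

2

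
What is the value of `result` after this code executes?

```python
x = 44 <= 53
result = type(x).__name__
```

x is bool; result = 'bool'

'bool'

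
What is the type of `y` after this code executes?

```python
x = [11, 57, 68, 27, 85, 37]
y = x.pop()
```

list.pop() returns the popped element

int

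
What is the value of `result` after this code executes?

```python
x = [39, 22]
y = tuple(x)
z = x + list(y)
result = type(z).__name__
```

x is list; y is tuple; z is list; result = 'list'

'list'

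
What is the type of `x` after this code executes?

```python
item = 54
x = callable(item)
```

callable() returns bool

bool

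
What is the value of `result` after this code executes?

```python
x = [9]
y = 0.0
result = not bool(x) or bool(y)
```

x = [9]; y = 0.0; result = False

False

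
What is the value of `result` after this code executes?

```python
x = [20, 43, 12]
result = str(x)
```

x = [20, 43, 12]; result = '[20, 43, 12]'

'[20, 43, 12]'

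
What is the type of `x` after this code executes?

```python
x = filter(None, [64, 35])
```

filter() returns a filter object

filter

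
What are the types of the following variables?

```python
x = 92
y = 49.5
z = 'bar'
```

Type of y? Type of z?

y is assigned a number with a decimal point, so it is a float; z is assigned a quoted string literal, so it is a str

float, str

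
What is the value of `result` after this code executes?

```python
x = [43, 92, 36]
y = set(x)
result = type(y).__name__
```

x is list; y is set; result = 'set'

'set'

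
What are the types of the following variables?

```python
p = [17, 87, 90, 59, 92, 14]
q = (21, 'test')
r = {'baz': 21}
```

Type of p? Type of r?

p is assigned a list literal (square brackets); r is assigned a dict literal ({key: value})

list, dict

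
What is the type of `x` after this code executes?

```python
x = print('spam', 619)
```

print() returns None

NoneType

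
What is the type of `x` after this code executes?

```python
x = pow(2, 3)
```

pow(int, int) returns int

int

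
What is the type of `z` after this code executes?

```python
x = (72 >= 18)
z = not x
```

'not' returns bool

bool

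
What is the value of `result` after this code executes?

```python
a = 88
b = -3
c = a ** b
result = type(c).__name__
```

a is int; b is int; c is float; result = 'float'

'float'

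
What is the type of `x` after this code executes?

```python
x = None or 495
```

'or' with None returns the other truthy value

int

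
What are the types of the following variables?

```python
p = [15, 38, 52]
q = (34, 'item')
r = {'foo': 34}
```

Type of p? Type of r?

p is assigned a list literal (square brackets); r is assigned a dict literal ({key: value})

list, dict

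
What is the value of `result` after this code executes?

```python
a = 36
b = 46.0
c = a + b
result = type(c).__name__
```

a is int; b is float; c is float; result = 'float'

'float'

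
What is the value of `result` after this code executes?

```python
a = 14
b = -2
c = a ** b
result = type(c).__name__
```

a is int; b is int; c is float; result = 'float'

'float'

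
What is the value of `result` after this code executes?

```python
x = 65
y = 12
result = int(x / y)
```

x = 65; y = 12; result = 5

5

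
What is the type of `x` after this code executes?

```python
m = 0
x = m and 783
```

'and' returns first falsy value (0 is int)

int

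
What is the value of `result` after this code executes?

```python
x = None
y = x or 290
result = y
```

x = None; y = 290; result = 290

290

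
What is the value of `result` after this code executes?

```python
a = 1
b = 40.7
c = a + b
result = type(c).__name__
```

a is int; b is float; c is float; result = 'float'

'float'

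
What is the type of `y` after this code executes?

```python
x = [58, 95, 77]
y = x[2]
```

Indexing list[int] returns int

int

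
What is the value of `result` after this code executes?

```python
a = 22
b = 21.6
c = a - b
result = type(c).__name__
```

a is int; b is float; c is float; result = 'float'

'float'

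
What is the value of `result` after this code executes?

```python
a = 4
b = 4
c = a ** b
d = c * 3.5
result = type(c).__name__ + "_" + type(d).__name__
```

a is int; b is int; c is int; d is float; result = 'int_float'

'int_float'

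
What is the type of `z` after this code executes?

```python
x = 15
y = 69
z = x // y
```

int // int = int

int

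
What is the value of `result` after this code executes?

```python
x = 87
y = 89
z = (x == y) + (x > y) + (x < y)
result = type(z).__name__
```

x is int; y is int; z is int; result = 'int'

'int'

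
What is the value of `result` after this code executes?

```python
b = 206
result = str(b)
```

b = 206; result = '206'

'206'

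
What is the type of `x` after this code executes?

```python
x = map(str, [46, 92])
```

map() returns a map object

map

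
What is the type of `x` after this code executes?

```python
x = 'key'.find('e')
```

str.find() returns int index

int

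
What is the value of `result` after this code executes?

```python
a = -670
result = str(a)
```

a = -670; result = '-670'

'-670'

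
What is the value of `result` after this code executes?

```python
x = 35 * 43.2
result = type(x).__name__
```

x is float; result = 'float'

'float'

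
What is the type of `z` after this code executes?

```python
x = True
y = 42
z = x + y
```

bool + int = int (bool is subclass of int)

int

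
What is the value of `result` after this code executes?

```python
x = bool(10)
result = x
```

x = True; result = True

True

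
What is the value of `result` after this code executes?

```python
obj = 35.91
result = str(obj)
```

obj = 35.91; result = '35.91'

'35.91'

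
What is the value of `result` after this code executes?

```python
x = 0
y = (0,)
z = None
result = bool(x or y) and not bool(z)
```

x = 0; y = (0,); z = None; result = True

True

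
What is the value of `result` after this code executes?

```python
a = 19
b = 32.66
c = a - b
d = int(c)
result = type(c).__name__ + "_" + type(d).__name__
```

a is int; b is float; c is float; d is int; result = 'float_int'

'float_int'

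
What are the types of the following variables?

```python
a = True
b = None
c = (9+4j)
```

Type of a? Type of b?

a is assigned the constant True, which has type bool; b is assigned None, whose type is NoneType

bool, NoneType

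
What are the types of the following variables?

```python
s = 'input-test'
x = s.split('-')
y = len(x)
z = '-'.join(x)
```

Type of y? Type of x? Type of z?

len() returns int; str.split() returns list; str.join() returns str

int, list, str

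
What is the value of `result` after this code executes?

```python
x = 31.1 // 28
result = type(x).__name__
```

x is float; result = 'float'

'float'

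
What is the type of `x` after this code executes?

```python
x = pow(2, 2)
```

pow(int, int) returns int

int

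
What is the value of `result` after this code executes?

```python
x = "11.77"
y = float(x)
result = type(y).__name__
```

x is str; y is float; result = 'float'

'float'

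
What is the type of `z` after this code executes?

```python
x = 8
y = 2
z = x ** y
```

positive int ** positive int = int

int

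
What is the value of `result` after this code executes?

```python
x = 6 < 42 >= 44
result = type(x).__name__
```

x is bool; result = 'bool'

'bool'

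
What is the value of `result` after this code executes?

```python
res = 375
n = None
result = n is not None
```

res = 375; n = None; result = False

False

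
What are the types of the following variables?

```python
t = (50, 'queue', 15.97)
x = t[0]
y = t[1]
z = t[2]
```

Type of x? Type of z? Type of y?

tuple[0] is int; tuple[2] is float; tuple[1] is str

int, float, str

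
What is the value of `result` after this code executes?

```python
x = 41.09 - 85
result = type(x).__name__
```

x is float; result = 'float'

'float'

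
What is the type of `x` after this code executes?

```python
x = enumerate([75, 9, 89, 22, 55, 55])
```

enumerate() returns an enumerate object

enumerate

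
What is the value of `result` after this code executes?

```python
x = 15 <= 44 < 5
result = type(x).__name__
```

x is bool; result = 'bool'

'bool'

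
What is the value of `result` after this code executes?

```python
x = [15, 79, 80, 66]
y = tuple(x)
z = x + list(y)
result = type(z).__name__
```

x is list; y is tuple; z is list; result = 'list'

'list'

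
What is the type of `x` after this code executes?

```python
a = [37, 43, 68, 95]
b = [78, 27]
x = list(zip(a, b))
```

list(zip()) returns a list of tuples

list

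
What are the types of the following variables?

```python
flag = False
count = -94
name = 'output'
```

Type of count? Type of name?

count is assigned a bare integer (no decimal point), so it is an int; name is assigned a quoted string literal, so it is a str

int, str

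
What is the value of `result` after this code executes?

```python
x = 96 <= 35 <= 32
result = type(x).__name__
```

x is bool; result = 'bool'

'bool'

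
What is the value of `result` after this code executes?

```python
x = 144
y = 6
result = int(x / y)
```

x = 144; y = 6; result = 24

24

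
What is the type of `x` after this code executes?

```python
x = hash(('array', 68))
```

hash() returns int

int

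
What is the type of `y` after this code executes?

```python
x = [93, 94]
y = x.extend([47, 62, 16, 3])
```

list.extend() returns None

NoneType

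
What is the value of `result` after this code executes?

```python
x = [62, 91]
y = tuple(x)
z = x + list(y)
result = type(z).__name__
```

x is list; y is tuple; z is list; result = 'list'

'list'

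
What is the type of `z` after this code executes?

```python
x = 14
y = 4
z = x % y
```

int % int = int

int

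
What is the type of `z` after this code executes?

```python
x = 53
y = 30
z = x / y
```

int / int = float

float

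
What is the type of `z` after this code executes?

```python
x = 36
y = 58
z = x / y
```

int / int = float

float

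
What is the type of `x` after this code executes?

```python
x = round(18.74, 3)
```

round() with decimal places returns float

float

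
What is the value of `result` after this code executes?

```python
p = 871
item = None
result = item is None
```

p = 871; item = None; result = True

True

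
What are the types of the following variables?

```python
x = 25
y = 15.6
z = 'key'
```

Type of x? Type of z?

x is assigned a bare integer (no decimal point), so it is an int; z is assigned a quoted string literal, so it is a str

int, str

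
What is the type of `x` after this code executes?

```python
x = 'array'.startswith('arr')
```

str.startswith() returns bool

bool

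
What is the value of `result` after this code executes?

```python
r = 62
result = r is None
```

r = 62; result = False

False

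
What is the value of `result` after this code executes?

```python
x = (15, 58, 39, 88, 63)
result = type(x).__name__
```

x is tuple; result = 'tuple'

'tuple'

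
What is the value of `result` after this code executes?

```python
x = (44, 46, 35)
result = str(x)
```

x = (44, 46, 35); result = '(44, 46, 35)'

'(44, 46, 35)'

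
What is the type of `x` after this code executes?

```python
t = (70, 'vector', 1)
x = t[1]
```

Index 1 of tuple is a str literal

str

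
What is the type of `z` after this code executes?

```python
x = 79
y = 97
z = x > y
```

Comparison returns bool

bool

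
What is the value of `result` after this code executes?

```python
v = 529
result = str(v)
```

v = 529; result = '529'

'529'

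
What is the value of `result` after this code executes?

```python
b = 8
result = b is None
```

b = 8; result = False

False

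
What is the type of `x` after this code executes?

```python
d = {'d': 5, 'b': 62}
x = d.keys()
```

.keys() returns dict_keys view

dict_keys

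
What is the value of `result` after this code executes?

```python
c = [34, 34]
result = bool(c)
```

c = [34, 34]; result = True

True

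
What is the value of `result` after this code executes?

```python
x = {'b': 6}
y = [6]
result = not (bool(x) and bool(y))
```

x = {'b': 6}; y = [6]; result = False

False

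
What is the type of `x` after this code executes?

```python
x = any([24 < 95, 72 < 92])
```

any() returns bool

bool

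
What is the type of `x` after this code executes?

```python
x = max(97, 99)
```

max() of ints returns int

int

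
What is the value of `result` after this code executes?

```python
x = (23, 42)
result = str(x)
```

x = (23, 42); result = '(23, 42)'

'(23, 42)'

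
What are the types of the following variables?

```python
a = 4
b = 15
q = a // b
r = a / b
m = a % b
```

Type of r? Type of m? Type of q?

/ returns float; % of ints returns int; // returns int

float, int, int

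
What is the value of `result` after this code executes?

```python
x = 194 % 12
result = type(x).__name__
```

x is int; result = 'int'

'int'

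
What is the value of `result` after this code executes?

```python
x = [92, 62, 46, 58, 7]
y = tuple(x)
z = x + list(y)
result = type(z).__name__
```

x is list; y is tuple; z is list; result = 'list'

'list'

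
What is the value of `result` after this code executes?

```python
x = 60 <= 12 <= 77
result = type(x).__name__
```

x is bool; result = 'bool'

'bool'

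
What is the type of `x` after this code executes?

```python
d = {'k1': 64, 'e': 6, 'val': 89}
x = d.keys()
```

.keys() returns dict_keys view

dict_keys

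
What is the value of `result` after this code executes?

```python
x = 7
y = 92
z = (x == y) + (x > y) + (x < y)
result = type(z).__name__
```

x is int; y is int; z is int; result = 'int'

'int'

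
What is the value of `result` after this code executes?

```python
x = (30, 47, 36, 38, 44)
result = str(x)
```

x = (30, 47, 36, 38, 44); result = '(30, 47, 36, 38, 44)'

'(30, 47, 36, 38, 44)'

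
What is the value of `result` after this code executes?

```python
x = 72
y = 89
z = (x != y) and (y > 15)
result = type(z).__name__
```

x is int; y is int; z is bool; result = 'bool'

'bool'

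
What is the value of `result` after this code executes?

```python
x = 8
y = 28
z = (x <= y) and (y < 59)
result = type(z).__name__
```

x is int; y is int; z is bool; result = 'bool'

'bool'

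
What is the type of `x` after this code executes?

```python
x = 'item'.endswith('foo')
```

str.endswith() returns bool

bool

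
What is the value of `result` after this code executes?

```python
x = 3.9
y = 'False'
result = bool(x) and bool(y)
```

x = 3.9; y = 'False'; result = True

True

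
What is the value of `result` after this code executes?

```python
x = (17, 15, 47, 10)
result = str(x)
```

x = (17, 15, 47, 10); result = '(17, 15, 47, 10)'

'(17, 15, 47, 10)'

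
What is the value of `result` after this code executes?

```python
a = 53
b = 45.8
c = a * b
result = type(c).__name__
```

a is int; b is float; c is float; result = 'float'

'float'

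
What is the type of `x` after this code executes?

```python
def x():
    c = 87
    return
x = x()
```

Bare return returns None

NoneType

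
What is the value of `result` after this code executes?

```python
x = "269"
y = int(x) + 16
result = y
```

x = '269'; y = 285; result = 285

285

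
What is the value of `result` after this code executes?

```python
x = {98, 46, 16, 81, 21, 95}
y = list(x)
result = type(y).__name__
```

x is set; y is list; result = 'list'

'list'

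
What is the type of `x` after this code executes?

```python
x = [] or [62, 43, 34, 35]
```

'or' returns first truthy value (list)

list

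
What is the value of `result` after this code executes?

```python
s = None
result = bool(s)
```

s = None; result = False

False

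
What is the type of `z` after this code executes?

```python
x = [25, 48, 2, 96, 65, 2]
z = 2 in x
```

'in' operator returns bool

bool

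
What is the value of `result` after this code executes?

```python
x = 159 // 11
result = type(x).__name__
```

x is int; result = 'int'

'int'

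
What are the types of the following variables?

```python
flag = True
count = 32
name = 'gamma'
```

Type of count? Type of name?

count is assigned a bare integer (no decimal point), so it is an int; name is assigned a quoted string literal, so it is a str

int, str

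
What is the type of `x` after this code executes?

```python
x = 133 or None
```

'or' returns first truthy value

int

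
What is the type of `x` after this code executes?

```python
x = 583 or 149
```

'or' returns first truthy value (int)

int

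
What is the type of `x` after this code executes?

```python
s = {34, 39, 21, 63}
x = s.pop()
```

Popping from set[int] returns int

int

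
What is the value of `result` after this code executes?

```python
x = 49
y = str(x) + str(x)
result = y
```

x = 49; y = '4949'; result = '4949'

'4949'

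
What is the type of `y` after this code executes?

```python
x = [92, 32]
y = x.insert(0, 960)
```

list.insert() returns None

NoneType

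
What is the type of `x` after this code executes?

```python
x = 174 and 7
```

'and' with truthy values returns last operand (int)

int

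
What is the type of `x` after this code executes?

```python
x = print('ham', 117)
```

print() returns None

NoneType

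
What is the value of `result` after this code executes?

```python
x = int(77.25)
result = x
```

x = 77; result = 77

77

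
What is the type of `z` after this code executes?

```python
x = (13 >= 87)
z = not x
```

'not' returns bool

bool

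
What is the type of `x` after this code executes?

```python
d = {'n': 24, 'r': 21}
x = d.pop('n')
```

dict.pop() returns the value

int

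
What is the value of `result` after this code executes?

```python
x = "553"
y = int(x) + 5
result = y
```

x = '553'; y = 558; result = 558

558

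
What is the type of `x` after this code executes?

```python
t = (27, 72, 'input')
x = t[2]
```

Index 2 of tuple is a str literal

str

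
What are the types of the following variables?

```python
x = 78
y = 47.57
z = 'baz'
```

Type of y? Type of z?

y is assigned a number with a decimal point, so it is a float; z is assigned a quoted string literal, so it is a str

float, str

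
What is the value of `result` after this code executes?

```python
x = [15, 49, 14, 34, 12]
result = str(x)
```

x = [15, 49, 14, 34, 12]; result = '[15, 49, 14, 34, 12]'

'[15, 49, 14, 34, 12]'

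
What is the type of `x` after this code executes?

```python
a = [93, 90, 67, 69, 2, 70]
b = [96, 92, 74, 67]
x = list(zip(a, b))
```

list(zip()) returns a list of tuples

list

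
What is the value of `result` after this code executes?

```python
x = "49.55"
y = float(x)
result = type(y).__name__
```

x is str; y is float; result = 'float'

'float'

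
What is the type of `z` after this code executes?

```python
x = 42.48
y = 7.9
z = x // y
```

float // float = float

float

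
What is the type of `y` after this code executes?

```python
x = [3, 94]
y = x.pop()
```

list.pop() returns the popped element

int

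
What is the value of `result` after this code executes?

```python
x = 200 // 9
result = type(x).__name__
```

x is int; result = 'int'

'int'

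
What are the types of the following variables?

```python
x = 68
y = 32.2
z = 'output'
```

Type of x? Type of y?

x is assigned a bare integer (no decimal point), so it is an int; y is assigned a number with a decimal point, so it is a float

int, float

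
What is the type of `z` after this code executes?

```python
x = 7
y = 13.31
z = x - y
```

int - float = float

float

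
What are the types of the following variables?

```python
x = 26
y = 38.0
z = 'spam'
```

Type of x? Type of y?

x is assigned a bare integer (no decimal point), so it is an int; y is assigned a number with a decimal point, so it is a float

int, float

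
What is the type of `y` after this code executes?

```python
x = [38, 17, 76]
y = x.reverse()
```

list.reverse() returns None

NoneType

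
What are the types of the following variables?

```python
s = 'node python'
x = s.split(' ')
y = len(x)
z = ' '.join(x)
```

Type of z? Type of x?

str.join() returns str; str.split() returns list

str, list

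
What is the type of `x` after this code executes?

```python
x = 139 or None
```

'or' returns first truthy value

int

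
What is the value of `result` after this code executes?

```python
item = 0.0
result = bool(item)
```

item = 0.0; result = False

False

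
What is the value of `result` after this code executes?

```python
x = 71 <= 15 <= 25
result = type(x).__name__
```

x is bool; result = 'bool'

'bool'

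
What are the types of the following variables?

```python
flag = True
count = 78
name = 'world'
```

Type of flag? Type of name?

flag is assigned the constant True, which has type bool; name is assigned a quoted string literal, so it is a str

bool, str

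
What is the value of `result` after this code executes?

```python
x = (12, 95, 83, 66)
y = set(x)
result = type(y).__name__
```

x is tuple; y is set; result = 'set'

'set'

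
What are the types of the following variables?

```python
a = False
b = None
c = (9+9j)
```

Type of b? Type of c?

b is assigned None, whose type is NoneType; c is assigned (9+9j), an int plus an imaginary literal (j suffix), which evaluates to complex

NoneType, complex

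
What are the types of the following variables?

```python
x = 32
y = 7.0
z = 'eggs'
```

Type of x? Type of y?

x is assigned a bare integer (no decimal point), so it is an int; y is assigned a number with a decimal point, so it is a float

int, float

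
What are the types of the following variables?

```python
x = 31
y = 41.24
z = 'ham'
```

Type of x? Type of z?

x is assigned a bare integer (no decimal point), so it is an int; z is assigned a quoted string literal, so it is a str

int, str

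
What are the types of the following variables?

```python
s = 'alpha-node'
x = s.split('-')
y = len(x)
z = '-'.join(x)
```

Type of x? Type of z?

str.split() returns list; str.join() returns str

list, str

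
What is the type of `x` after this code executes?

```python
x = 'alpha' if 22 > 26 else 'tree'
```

Both branches of conditional are str

str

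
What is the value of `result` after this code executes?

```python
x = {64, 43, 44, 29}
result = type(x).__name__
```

x is set; result = 'set'

'set'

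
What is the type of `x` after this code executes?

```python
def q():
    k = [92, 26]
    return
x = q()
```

Bare return returns None

NoneType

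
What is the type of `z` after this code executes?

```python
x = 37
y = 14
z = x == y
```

Equality comparison returns bool

bool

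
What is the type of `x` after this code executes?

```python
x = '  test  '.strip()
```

str.strip() returns str

str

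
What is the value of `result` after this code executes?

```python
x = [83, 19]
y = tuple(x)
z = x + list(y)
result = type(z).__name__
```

x is list; y is tuple; z is list; result = 'list'

'list'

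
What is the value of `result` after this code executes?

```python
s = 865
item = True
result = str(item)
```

s = 865; item = True; result = 'True'

'True'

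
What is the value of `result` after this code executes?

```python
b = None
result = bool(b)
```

b = None; result = False

False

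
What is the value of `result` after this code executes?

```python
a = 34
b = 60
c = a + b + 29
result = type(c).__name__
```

a is int; b is int; c is int; result = 'int'

'int'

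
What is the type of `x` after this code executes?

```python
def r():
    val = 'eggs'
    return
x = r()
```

Bare return returns None

NoneType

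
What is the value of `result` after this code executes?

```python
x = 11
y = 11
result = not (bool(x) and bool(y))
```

x = 11; y = 11; result = False

False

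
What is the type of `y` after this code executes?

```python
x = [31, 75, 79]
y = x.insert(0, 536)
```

list.insert() returns None

NoneType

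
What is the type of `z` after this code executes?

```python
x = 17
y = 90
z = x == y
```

Equality comparison returns bool

bool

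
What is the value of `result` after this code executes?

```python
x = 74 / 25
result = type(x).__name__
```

x is float; result = 'float'

'float'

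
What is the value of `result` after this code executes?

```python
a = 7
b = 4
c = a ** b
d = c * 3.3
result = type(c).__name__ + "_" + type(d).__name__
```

a is int; b is int; c is int; d is float; result = 'int_float'

'int_float'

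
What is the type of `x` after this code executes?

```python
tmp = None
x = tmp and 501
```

'and' returns first falsy value (None)

NoneType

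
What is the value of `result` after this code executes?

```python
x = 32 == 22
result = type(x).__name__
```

x is bool; result = 'bool'

'bool'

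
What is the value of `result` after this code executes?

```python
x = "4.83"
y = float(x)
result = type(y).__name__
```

x is str; y is float; result = 'float'

'float'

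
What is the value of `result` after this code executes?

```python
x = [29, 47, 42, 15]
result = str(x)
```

x = [29, 47, 42, 15]; result = '[29, 47, 42, 15]'

'[29, 47, 42, 15]'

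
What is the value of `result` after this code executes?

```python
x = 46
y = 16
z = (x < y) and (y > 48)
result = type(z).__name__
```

x is int; y is int; z is bool; result = 'bool'

'bool'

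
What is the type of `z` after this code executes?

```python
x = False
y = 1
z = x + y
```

bool + int = int (bool is subclass of int)

int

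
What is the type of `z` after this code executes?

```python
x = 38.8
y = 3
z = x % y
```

float % int = float

float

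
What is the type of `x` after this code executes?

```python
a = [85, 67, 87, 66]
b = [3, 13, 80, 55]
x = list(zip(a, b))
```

list(zip()) returns a list of tuples

list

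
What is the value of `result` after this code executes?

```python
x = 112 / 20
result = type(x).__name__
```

x is float; result = 'float'

'float'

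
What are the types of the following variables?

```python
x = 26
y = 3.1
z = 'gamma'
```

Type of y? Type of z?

y is assigned a number with a decimal point, so it is a float; z is assigned a quoted string literal, so it is a str

float, str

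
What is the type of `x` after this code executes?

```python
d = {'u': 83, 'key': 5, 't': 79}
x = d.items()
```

dict.items() returns dict_items view

dict_items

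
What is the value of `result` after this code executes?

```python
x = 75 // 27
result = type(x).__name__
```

x is int; result = 'int'

'int'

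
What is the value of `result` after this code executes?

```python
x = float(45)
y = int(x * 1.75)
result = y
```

x = 45.0; y = 78; result = 78

78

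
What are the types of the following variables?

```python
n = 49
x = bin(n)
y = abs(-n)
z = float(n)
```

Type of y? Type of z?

abs() of int returns int; float() returns float

int, float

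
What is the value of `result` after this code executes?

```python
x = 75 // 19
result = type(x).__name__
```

x is int; result = 'int'

'int'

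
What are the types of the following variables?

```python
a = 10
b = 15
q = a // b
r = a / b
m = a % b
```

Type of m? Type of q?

% of ints returns int; // returns int

int, int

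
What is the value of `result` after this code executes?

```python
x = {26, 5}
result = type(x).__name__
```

x is set; result = 'set'

'set'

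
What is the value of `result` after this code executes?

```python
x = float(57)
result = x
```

x = 57.0; result = 57.0

57.0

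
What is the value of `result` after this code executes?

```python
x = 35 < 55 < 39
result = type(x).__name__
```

x is bool; result = 'bool'

'bool'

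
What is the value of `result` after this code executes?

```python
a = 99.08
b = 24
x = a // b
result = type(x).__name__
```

a is float; b is int; x is float; result = 'float'

'float'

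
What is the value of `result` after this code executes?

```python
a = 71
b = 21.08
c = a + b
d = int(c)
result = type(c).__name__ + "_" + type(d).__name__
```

a is int; b is float; c is float; d is int; result = 'float_int'

'float_int'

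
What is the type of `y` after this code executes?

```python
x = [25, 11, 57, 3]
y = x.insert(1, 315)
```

list.insert() returns None

NoneType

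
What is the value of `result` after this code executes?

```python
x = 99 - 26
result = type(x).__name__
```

x is int; result = 'int'

'int'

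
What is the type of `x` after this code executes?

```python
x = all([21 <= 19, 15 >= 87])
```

all() returns bool

bool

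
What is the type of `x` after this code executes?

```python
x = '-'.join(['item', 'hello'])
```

str.join() returns str

str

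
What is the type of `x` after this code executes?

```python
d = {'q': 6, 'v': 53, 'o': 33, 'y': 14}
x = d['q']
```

Accessing dict[str, int] with str key returns int

int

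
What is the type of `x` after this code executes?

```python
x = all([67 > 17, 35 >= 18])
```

all() returns bool

bool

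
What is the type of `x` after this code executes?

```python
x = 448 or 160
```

'or' returns first truthy value (int)

int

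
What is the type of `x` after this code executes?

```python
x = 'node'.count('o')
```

str.count() returns int

int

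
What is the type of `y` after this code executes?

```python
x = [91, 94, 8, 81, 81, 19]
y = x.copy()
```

list.copy() returns list

list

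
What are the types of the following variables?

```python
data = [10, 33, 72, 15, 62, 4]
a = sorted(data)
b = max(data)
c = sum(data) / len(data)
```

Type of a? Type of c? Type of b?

sorted() returns list; int / int = float; max of ints returns int

list, float, int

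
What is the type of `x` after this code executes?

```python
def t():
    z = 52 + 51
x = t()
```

Function without return returns None

NoneType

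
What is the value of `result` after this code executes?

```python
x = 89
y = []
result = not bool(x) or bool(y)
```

x = 89; y = []; result = False

False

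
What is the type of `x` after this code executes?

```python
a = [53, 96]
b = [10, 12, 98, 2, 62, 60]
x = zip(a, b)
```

zip() returns a zip object

zip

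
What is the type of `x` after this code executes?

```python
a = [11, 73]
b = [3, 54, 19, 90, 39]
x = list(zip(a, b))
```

list(zip()) returns a list of tuples

list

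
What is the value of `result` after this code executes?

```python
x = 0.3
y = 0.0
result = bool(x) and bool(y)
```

x = 0.3; y = 0.0; result = False

False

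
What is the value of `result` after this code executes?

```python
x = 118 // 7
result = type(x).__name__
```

x is int; result = 'int'

'int'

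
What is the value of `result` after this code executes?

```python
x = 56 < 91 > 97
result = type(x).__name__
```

x is bool; result = 'bool'

'bool'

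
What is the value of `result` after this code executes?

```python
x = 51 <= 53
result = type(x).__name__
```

x is bool; result = 'bool'

'bool'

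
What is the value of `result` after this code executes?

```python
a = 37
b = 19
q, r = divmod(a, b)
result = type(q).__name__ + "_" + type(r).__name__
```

a is int; b is int; q is int; r is int; result = 'int_int'

'int_int'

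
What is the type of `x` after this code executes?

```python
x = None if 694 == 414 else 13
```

694 == 414 is False, so the else branch is taken

int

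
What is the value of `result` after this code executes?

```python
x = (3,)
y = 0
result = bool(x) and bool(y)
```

x = (3,); y = 0; result = False

False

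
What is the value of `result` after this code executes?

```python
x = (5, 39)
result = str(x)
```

x = (5, 39); result = '(5, 39)'

'(5, 39)'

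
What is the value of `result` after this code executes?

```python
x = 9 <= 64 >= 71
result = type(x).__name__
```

x is bool; result = 'bool'

'bool'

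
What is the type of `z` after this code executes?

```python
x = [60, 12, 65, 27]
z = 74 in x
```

'in' operator returns bool

bool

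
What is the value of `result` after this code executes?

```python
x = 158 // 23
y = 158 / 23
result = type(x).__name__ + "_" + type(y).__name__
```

x is int; y is float; result = 'int_float'

'int_float'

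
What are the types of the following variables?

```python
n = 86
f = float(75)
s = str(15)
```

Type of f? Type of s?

f is assigned the result of calling float(), which returns a float; s is assigned the result of calling str(), which returns a str

float, str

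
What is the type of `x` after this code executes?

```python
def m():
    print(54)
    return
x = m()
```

Bare return returns None

NoneType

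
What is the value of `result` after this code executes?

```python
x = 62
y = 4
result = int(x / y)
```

x = 62; y = 4; result = 15

15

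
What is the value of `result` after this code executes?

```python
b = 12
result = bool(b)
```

b = 12; result = True

True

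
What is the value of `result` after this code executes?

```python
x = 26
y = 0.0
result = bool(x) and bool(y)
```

x = 26; y = 0.0; result = False

False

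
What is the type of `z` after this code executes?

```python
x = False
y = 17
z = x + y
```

bool + int = int (bool is subclass of int)

int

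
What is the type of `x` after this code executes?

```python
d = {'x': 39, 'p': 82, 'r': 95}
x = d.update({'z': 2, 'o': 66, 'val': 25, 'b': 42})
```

dict.update() returns None

NoneType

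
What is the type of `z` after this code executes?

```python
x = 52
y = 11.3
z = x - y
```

int - float = float

float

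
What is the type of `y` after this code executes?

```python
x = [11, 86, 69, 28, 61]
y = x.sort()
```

list.sort() returns None (mutates in place)

NoneType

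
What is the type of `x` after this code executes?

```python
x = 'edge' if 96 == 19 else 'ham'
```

Both branches of conditional are str

str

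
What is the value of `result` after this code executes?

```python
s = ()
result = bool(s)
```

s = (); result = False

False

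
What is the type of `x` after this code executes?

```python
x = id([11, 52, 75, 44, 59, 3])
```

id() returns int

int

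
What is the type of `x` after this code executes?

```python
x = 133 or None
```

'or' returns first truthy value

int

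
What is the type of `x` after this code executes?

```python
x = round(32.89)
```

round() with no decimal places returns int

int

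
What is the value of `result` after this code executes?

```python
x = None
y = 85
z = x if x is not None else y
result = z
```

x = None; y = 85; z = 85; result = 85

85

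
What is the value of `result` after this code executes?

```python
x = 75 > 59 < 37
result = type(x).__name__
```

x is bool; result = 'bool'

'bool'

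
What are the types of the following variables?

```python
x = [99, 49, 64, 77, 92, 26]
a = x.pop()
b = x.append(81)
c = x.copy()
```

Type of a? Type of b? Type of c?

pop() returns element; append() returns None; copy() returns list

int, NoneType, list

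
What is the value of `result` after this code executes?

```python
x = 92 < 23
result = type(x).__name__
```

x is bool; result = 'bool'

'bool'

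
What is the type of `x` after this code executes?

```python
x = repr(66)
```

repr() returns str

str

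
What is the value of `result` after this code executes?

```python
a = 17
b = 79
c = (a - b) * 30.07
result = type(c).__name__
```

a is int; b is int; c is float; result = 'float'

'float'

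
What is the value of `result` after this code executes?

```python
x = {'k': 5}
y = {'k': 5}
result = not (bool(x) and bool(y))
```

x = {'k': 5}; y = {'k': 5}; result = False

False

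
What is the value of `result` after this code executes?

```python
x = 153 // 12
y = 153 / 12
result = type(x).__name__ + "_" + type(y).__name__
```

x is int; y is float; result = 'int_float'

'int_float'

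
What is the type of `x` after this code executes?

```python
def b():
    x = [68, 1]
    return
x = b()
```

Bare return returns None

NoneType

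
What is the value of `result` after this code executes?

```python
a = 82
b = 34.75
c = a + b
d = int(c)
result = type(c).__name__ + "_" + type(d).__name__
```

a is int; b is float; c is float; d is int; result = 'float_int'

'float_int'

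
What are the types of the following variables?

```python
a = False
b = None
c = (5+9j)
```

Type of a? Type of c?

a is assigned the constant False, which has type bool; c is assigned (5+9j), an int plus an imaginary literal (j suffix), which evaluates to complex

bool, complex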